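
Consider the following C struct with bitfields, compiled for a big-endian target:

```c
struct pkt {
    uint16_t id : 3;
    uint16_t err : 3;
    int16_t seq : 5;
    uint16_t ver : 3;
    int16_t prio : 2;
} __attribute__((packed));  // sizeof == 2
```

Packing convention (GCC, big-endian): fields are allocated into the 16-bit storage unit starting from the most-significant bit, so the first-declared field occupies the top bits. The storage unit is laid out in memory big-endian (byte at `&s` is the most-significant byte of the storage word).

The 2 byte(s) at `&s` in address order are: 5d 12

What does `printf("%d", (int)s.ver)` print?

[0]=0x5d [1]=0x12 (big-endian) → word 0x5d12
id:3 @ bit 13 → (0x5d12>>13)&0x7 = 0x2
err:3 @ bit 10 → (0x5d12>>10)&0x7 = 0x7
seq:5 @ bit 5 → (0x5d12>>5)&0x1f = 0x8
ver:3 @ bit 2 → (0x5d12>>2)&0x7 = 0x4  ←
prio:2 @ bit 0 → (0x5d12>>0)&0x3 = 0x2

4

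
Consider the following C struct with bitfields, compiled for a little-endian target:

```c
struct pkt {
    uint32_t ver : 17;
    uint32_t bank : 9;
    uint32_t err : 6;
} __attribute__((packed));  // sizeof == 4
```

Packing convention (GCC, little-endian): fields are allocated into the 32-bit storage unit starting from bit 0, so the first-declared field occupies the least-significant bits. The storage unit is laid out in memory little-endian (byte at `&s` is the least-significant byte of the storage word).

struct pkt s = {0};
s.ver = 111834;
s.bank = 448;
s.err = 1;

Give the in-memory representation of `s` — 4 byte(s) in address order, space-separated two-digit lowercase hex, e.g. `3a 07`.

da b4 81 07

ver:17 = 111834 → 0x1b4da << 0 → word 0x0001b4da
bank:9 = 448 → 0x1c0 << 17 → word 0x0381b4da
err:6 = 1 → 0x1 << 26 → word 0x0781b4da
word = 0x0781b4da → little-endian bytes:
  [0]=0xda  [1]=0xb4  [2]=0x81  [3]=0x07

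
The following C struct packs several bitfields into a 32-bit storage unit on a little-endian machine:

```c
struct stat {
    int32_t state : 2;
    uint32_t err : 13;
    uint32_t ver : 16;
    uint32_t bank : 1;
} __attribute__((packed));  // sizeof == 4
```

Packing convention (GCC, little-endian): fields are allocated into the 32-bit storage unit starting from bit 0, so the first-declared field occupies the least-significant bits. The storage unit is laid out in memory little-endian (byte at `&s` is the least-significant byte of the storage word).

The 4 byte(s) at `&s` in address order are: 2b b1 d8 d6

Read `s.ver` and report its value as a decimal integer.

[0]=0x2b [1]=0xb1 [2]=0xd8 [3]=0xd6 (little-endian) → word 0xd6d8b12b
state:2 @ bit 0 → (0xd6d8b12b>>0)&0x3 = 0x3
err:13 @ bit 2 → (0xd6d8b12b>>2)&0x1fff = 0xc4a
ver:16 @ bit 15 → (0xd6d8b12b>>15)&0xffff = 0xadb1  ←
bank:1 @ bit 31 → (0xd6d8b12b>>31)&0x1 = 0x1

44465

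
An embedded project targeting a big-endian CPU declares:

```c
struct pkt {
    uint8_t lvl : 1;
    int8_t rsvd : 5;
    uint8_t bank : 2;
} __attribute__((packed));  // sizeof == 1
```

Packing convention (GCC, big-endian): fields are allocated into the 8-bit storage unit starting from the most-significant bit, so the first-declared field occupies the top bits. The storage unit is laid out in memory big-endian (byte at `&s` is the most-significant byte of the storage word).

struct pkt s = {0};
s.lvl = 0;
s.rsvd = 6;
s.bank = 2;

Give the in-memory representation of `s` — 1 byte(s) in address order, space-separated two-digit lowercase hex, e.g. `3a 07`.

1a

[7+:1] lvl=0 & 0x1 = 0x0; word=0x00
[2+:5] rsvd=6 & 0x1f = 0x6; word=0x18
[0+:2] bank=2 & 0x3 = 0x2; word=0x1a
word = 0x1a → big-endian bytes:
  [0]=0x1a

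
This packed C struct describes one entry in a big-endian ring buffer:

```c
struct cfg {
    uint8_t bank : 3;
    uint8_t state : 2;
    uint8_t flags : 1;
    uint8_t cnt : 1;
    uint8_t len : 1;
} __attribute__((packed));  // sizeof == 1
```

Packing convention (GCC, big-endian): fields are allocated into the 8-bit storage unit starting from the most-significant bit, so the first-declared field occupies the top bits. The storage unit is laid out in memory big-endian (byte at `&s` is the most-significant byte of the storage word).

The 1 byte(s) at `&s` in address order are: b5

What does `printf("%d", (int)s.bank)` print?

5

[0]=0xb5 (big-endian) → word 0xb5
bank:3 @ bit 5 → (0xb5>>5)&0x7 = 0x5  ←
state:2 @ bit 3 → (0xb5>>3)&0x3 = 0x2
flags:1 @ bit 2 → (0xb5>>2)&0x1 = 0x1
cnt:1 @ bit 1 → (0xb5>>1)&0x1 = 0x0
len:1 @ bit 0 → (0xb5>>0)&0x1 = 0x1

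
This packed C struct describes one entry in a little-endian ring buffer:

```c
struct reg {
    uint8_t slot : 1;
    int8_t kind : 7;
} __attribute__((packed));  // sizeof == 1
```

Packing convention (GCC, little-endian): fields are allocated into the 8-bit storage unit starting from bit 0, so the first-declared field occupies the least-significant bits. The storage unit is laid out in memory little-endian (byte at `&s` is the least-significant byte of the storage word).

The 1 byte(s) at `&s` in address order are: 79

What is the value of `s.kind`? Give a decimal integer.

60

[0]=0x79 (little-endian) → word 0x79
slot:1 @ bit 0 → (0x79>>0)&0x1 = 0x1
kind:7 @ bit 1 → (0x79>>1)&0x7f = 0x3c  ←
kind signed 7b, MSB=0: value = 60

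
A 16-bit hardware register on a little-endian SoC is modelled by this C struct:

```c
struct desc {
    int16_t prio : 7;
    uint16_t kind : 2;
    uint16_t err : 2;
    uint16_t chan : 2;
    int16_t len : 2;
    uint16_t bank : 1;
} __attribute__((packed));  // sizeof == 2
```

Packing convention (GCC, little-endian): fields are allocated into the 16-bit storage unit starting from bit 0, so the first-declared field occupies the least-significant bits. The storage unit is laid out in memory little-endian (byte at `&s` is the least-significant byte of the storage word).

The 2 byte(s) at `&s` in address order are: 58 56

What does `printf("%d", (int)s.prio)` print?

[0]=0x58 [1]=0x56 (little-endian) → word 0x5658
prio:7 @ bit 0 → (0x5658>>0)&0x7f = 0x58  ←
kind:2 @ bit 7 → (0x5658>>7)&0x3 = 0x0
err:2 @ bit 9 → (0x5658>>9)&0x3 = 0x3
chan:2 @ bit 11 → (0x5658>>11)&0x3 = 0x2
len:2 @ bit 13 → (0x5658>>13)&0x3 = 0x2
bank:1 @ bit 15 → (0x5658>>15)&0x1 = 0x0
prio signed 7b, MSB=1: 88 - 128 = -40

-40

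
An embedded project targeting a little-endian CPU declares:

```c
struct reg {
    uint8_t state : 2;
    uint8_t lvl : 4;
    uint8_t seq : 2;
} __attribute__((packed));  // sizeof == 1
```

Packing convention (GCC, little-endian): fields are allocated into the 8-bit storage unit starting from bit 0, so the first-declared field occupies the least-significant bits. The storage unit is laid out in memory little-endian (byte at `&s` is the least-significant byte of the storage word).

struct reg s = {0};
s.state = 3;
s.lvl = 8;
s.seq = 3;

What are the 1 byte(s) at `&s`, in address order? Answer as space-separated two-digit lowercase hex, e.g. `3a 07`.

state:2 = 3 → 0x3 << 0 → word 0x03
lvl:4 = 8 → 0x8 << 2 → word 0x23
seq:2 = 3 → 0x3 << 6 → word 0xe3
word = 0xe3 → little-endian bytes:
  [0]=0xe3

e3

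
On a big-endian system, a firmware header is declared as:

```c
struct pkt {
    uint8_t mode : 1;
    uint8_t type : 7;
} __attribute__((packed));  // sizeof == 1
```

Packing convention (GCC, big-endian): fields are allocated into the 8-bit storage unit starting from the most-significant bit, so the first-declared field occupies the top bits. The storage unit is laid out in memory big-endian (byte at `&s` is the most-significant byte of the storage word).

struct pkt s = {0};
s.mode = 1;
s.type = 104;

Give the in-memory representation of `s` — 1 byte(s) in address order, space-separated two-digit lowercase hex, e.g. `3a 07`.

e8

[7+:1] mode=1 & 0x1 = 0x1; word=0x80
[0+:7] type=104 & 0x7f = 0x68; word=0xe8
word = 0xe8 → big-endian bytes:
  [0]=0xe8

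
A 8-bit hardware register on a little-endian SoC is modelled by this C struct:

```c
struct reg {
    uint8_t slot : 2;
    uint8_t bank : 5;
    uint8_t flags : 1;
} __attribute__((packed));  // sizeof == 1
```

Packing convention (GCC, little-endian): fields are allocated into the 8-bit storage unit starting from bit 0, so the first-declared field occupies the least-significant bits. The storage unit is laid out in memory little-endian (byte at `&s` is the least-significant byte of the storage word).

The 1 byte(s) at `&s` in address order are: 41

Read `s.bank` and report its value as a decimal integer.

[0]=0x41 (little-endian) → word 0x41
slot [0+:2] = (word>>0) & 0x3 = 1
bank [2+:5] = (word>>2) & 0x1f = 16  ←
flags [7+:1] = (word>>7) & 0x1 = 0

16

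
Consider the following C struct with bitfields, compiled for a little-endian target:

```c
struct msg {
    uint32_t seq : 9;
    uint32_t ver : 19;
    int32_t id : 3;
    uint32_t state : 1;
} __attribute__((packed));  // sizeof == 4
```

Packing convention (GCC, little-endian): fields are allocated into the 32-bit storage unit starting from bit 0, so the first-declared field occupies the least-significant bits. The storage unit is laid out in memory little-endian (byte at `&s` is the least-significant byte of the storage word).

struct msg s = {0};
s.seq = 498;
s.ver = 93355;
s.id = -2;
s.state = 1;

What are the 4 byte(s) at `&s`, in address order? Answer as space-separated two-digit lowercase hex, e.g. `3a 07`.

[0+:9] seq=498 & 0x1ff = 0x1f2; word=0x000001f2
[9+:19] ver=93355 & 0x7ffff = 0x16cab; word=0x02d957f2
[28+:3] id=-2 & 0x7 = 0x6; word=0x62d957f2
[31+:1] state=1 & 0x1 = 0x1; word=0xe2d957f2
word = 0xe2d957f2 → little-endian bytes:
  [0]=0xf2  [1]=0x57  [2]=0xd9  [3]=0xe2

f2 57 d9 e2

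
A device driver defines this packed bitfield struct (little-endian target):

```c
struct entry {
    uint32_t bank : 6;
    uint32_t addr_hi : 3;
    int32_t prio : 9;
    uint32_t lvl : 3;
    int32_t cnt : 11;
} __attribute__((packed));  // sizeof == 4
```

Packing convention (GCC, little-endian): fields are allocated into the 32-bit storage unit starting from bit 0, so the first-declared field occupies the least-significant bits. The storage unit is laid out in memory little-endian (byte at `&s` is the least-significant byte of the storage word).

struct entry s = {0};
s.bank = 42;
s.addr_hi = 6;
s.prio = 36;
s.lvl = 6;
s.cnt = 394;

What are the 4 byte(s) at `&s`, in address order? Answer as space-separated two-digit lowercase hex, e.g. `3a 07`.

bank:6 = 42 → 0x2a << 0 → word 0x0000002a
addr_hi:3 = 6 → 0x6 << 6 → word 0x000001aa
prio:9 = 36 → 0x24 << 9 → word 0x000049aa
lvl:3 = 6 → 0x6 << 18 → word 0x001849aa
cnt:11 = 394 → 0x18a << 21 → word 0x315849aa
word = 0x315849aa → little-endian bytes:
  [0]=0xaa  [1]=0x49  [2]=0x58  [3]=0x31

aa 49 58 31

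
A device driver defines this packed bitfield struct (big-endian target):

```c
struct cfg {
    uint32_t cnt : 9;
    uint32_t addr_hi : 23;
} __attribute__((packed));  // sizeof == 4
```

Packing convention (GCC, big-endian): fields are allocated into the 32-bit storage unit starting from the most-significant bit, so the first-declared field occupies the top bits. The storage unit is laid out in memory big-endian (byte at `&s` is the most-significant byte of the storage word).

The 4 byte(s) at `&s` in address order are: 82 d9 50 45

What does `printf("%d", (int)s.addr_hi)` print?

[0]=0x82 [1]=0xd9 [2]=0x50 [3]=0x45 (big-endian) → word 0x82d95045
cnt:9 @ bit 23 → (0x82d95045>>23)&0x1ff = 0x105
addr_hi:23 @ bit 0 → (0x82d95045>>0)&0x7fffff = 0x595045  ←

5853253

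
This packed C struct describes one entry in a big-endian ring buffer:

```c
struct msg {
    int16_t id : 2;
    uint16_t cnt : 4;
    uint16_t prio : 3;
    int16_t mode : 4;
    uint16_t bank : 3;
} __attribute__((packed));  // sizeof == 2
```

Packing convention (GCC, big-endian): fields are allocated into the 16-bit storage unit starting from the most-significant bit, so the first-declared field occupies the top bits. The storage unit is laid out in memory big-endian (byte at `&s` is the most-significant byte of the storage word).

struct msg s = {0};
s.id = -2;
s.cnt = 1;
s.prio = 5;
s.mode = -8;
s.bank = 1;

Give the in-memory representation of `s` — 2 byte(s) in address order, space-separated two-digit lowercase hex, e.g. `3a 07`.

86 c1

id:2 = -2 → 0x2 << 14 → word 0x8000
cnt:4 = 1 → 0x1 << 10 → word 0x8400
prio:3 = 5 → 0x5 << 7 → word 0x8680
mode:4 = -8 → 0x8 << 3 → word 0x86c0
bank:3 = 1 → 0x1 << 0 → word 0x86c1
word = 0x86c1 → big-endian bytes:
  [0]=0x86  [1]=0xc1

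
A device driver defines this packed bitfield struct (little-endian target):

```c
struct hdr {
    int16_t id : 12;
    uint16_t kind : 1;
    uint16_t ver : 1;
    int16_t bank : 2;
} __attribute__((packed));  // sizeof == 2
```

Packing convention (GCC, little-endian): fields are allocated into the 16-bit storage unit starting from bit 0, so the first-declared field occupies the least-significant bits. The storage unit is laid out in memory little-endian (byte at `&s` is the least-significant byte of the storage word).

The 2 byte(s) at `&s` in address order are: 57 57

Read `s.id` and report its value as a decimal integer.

[0]=0x57 [1]=0x57 (little-endian) → word 0x5757
id [0+:12] = (word>>0) & 0xfff = 1879  ←
kind [12+:1] = (word>>12) & 0x1 = 1
ver [13+:1] = (word>>13) & 0x1 = 0
bank [14+:2] = (word>>14) & 0x3 = 1
id signed 12b, MSB=0: value = 1879

1879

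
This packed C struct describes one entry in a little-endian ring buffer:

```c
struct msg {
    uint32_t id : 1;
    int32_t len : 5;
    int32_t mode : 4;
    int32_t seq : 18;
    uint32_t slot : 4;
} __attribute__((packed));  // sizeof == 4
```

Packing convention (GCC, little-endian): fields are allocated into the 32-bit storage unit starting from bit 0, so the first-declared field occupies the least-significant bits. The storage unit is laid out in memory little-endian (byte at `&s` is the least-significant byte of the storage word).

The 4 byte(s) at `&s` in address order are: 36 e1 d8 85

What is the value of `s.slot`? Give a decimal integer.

8

[0]=0x36 [1]=0xe1 [2]=0xd8 [3]=0x85 (little-endian) → word 0x85d8e136
id:1 @ bit 0 → (0x85d8e136>>0)&0x1 = 0x0
len:5 @ bit 1 → (0x85d8e136>>1)&0x1f = 0x1b
mode:4 @ bit 6 → (0x85d8e136>>6)&0xf = 0x4
seq:18 @ bit 10 → (0x85d8e136>>10)&0x3ffff = 0x17638
slot:4 @ bit 28 → (0x85d8e136>>28)&0xf = 0x8  ←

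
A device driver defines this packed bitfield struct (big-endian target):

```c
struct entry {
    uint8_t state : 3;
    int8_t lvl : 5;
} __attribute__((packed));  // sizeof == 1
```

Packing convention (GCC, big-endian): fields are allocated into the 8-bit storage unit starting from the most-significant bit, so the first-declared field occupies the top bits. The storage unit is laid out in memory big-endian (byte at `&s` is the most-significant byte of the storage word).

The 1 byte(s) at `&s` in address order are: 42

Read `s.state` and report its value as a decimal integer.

[0]=0x42 (big-endian) → word 0x42
state:3 @ bit 5 → (0x42>>5)&0x7 = 0x2  ←
lvl:5 @ bit 0 → (0x42>>0)&0x1f = 0x2

2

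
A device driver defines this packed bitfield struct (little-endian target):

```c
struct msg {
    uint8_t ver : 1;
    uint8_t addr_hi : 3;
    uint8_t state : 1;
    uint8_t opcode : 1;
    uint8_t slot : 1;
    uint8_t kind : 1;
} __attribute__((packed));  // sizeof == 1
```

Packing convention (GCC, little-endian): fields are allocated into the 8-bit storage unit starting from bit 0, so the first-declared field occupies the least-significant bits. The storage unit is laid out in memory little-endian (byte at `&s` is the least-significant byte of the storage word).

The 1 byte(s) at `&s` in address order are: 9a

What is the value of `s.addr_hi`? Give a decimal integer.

[0]=0x9a (little-endian) → word 0x9a
ver:1 @ bit 0 → (0x9a>>0)&0x1 = 0x0
addr_hi:3 @ bit 1 → (0x9a>>1)&0x7 = 0x5  ←
state:1 @ bit 4 → (0x9a>>4)&0x1 = 0x1
opcode:1 @ bit 5 → (0x9a>>5)&0x1 = 0x0
slot:1 @ bit 6 → (0x9a>>6)&0x1 = 0x0
kind:1 @ bit 7 → (0x9a>>7)&0x1 = 0x1

5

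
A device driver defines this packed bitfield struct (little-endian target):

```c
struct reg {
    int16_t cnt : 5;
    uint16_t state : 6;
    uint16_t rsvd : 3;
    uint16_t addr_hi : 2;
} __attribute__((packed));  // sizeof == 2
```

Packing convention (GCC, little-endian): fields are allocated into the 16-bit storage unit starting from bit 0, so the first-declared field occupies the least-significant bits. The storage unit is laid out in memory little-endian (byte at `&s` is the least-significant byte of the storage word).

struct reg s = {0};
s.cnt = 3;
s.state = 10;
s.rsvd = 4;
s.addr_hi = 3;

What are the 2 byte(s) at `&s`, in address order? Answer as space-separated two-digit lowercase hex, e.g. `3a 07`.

43 e1

[0+:5] cnt=3 & 0x1f = 0x3; word=0x0003
[5+:6] state=10 & 0x3f = 0xa; word=0x0143
[11+:3] rsvd=4 & 0x7 = 0x4; word=0x2143
[14+:2] addr_hi=3 & 0x3 = 0x3; word=0xe143
word = 0xe143 → little-endian bytes:
  [0]=0x43  [1]=0xe1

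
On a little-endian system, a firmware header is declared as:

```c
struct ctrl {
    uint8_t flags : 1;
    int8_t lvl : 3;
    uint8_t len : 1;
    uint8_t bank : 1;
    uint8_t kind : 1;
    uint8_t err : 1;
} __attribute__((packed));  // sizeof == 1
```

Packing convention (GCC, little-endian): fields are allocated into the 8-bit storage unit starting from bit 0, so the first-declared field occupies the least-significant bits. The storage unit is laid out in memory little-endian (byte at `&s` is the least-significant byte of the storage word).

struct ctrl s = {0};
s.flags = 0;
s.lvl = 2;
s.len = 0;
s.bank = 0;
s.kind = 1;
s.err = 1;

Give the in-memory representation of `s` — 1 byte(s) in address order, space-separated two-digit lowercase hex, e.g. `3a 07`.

c4

flags (1b) val=0 bits=0x0 at bit 0: 0x00
lvl (3b) val=2 bits=0x2 at bit 1: 0x04
len (1b) val=0 bits=0x0 at bit 4: 0x04
bank (1b) val=0 bits=0x0 at bit 5: 0x04
kind (1b) val=1 bits=0x1 at bit 6: 0x44
err (1b) val=1 bits=0x1 at bit 7: 0xc4
word = 0xc4 → little-endian bytes:
  [0]=0xc4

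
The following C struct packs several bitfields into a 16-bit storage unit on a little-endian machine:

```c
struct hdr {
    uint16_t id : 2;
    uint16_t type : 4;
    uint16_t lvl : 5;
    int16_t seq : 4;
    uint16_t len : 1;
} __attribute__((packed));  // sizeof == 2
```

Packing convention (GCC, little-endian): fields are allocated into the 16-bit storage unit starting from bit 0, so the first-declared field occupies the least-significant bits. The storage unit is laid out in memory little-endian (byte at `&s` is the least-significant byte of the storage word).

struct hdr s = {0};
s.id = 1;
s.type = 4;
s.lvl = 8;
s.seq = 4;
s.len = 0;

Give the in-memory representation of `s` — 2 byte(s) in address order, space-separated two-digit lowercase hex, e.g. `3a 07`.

id (2b) val=1 bits=0x1 at bit 0: 0x0001
type (4b) val=4 bits=0x4 at bit 2: 0x0011
lvl (5b) val=8 bits=0x8 at bit 6: 0x0211
seq (4b) val=4 bits=0x4 at bit 11: 0x2211
len (1b) val=0 bits=0x0 at bit 15: 0x2211
word = 0x2211 → little-endian bytes:
  [0]=0x11  [1]=0x22

11 22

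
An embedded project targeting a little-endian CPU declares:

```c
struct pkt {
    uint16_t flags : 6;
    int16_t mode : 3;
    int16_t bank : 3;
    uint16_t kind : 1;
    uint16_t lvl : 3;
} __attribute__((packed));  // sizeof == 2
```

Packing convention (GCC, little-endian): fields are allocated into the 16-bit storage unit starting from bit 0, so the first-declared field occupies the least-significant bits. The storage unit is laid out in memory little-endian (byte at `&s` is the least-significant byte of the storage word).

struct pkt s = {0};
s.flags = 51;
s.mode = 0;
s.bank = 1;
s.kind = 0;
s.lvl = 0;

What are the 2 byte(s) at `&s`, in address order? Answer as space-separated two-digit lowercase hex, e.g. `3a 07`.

33 02

flags:6 = 51 → 0x33 << 0 → word 0x0033
mode:3 = 0 → 0x0 << 6 → word 0x0033
bank:3 = 1 → 0x1 << 9 → word 0x0233
kind:1 = 0 → 0x0 << 12 → word 0x0233
lvl:3 = 0 → 0x0 << 13 → word 0x0233
word = 0x0233 → little-endian bytes:
  [0]=0x33  [1]=0x02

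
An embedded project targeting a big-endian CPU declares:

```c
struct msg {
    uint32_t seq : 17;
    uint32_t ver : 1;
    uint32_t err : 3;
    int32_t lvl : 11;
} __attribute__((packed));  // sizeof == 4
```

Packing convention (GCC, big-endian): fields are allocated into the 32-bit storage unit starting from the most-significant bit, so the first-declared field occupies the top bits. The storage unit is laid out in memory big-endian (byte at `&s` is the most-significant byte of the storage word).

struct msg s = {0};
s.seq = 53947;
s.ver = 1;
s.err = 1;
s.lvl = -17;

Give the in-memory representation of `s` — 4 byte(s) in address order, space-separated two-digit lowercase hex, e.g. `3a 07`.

69 5d cf ef

seq:17 = 53947 → 0xd2bb << 15 → word 0x695d8000
ver:1 = 1 → 0x1 << 14 → word 0x695dc000
err:3 = 1 → 0x1 << 11 → word 0x695dc800
lvl:11 = -17 → 0x7ef << 0 → word 0x695dcfef
word = 0x695dcfef → big-endian bytes:
  [0]=0x69  [1]=0x5d  [2]=0xcf  [3]=0xef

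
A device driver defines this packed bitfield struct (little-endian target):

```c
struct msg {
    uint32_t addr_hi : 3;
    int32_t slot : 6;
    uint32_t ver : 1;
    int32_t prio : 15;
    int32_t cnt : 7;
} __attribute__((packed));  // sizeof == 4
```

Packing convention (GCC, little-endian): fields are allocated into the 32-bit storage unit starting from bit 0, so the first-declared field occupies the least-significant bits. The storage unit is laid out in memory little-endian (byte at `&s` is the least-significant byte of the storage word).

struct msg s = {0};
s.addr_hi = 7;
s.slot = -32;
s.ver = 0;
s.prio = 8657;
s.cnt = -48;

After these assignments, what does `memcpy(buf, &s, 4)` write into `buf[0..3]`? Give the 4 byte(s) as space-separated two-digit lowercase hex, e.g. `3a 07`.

07 45 87 a0

addr_hi (3b) val=7 bits=0x7 at bit 0: 0x00000007
slot (6b) val=-32 bits=0x20 at bit 3: 0x00000107
ver (1b) val=0 bits=0x0 at bit 9: 0x00000107
prio (15b) val=8657 bits=0x21d1 at bit 10: 0x00874507
cnt (7b) val=-48 bits=0x50 at bit 25: 0xa0874507
word = 0xa0874507 → little-endian bytes:
  [0]=0x07  [1]=0x45  [2]=0x87  [3]=0xa0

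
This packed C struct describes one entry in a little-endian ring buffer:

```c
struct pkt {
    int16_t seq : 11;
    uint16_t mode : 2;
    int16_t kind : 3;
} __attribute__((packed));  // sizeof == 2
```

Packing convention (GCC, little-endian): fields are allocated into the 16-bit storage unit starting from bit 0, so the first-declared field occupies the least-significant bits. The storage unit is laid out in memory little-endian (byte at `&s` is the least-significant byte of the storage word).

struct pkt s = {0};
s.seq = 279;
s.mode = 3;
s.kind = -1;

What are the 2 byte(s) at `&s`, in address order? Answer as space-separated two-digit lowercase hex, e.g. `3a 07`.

17 f9

seq:11 = 279 → 0x117 << 0 → word 0x0117
mode:2 = 3 → 0x3 << 11 → word 0x1917
kind:3 = -1 → 0x7 << 13 → word 0xf917
word = 0xf917 → little-endian bytes:
  [0]=0x17  [1]=0xf9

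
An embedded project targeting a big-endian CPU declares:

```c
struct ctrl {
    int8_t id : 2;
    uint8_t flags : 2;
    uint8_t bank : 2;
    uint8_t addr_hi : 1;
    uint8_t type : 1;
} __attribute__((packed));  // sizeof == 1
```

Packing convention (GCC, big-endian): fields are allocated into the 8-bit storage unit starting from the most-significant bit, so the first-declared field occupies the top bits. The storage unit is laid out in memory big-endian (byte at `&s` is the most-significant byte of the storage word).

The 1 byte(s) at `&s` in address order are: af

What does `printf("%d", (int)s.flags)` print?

2

[0]=0xaf (big-endian) → word 0xaf
id [6+:2] = (word>>6) & 0x3 = 2
flags [4+:2] = (word>>4) & 0x3 = 2  ←
bank [2+:2] = (word>>2) & 0x3 = 3
addr_hi [1+:1] = (word>>1) & 0x1 = 1
type [0+:1] = (word>>0) & 0x1 = 1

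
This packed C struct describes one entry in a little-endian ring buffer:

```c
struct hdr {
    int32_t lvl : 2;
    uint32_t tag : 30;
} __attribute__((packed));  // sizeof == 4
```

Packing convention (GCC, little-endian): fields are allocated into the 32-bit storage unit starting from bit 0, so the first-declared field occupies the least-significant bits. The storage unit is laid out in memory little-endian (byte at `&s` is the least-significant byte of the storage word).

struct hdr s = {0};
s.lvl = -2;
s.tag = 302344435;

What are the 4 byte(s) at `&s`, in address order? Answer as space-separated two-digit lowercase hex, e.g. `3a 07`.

ce a3 15 48

lvl (2b) val=-2 bits=0x2 at bit 0: 0x00000002
tag (30b) val=302344435 bits=0x120568f3 at bit 2: 0x4815a3ce
word = 0x4815a3ce → little-endian bytes:
  [0]=0xce  [1]=0xa3  [2]=0x15  [3]=0x48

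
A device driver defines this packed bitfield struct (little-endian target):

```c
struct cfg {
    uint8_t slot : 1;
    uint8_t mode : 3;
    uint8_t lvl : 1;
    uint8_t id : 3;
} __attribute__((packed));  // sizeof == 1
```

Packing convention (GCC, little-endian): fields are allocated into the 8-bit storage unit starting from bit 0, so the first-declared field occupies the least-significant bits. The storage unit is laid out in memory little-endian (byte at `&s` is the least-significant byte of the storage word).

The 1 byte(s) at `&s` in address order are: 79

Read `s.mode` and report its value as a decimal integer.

[0]=0x79 (little-endian) → word 0x79
slot:1 @ bit 0 → (0x79>>0)&0x1 = 0x1
mode:3 @ bit 1 → (0x79>>1)&0x7 = 0x4  ←
lvl:1 @ bit 4 → (0x79>>4)&0x1 = 0x1
id:3 @ bit 5 → (0x79>>5)&0x7 = 0x3

4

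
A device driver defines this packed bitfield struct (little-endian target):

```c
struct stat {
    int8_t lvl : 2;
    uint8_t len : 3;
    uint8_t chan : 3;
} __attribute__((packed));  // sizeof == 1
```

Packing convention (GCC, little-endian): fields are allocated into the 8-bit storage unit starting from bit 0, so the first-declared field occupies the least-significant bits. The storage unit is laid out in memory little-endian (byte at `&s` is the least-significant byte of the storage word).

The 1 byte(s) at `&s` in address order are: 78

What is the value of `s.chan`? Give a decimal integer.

3

[0]=0x78 (little-endian) → word 0x78
lvl [0+:2] = (word>>0) & 0x3 = 0
len [2+:3] = (word>>2) & 0x7 = 6
chan [5+:3] = (word>>5) & 0x7 = 3  ←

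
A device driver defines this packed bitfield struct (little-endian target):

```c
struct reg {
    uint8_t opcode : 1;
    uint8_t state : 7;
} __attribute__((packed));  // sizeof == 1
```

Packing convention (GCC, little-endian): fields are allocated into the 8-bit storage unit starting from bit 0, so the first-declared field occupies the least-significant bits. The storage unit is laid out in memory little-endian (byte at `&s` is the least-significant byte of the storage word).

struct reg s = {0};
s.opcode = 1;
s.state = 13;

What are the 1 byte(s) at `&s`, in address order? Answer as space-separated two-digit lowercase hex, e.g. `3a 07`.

1b

opcode (1b) val=1 bits=0x1 at bit 0: 0x01
state (7b) val=13 bits=0xd at bit 1: 0x1b
word = 0x1b → little-endian bytes:
  [0]=0x1b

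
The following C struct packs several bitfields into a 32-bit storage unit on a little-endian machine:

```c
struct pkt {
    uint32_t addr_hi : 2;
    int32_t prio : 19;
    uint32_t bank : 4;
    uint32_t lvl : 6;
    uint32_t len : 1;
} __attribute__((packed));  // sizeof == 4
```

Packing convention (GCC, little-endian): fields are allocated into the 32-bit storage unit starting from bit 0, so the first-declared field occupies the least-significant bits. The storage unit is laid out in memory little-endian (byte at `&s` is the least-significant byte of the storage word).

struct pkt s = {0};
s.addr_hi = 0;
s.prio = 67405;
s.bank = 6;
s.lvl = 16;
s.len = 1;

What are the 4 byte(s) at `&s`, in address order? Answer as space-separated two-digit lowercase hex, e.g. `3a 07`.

addr_hi (2b) val=0 bits=0x0 at bit 0: 0x00000000
prio (19b) val=67405 bits=0x1074d at bit 2: 0x00041d34
bank (4b) val=6 bits=0x6 at bit 21: 0x00c41d34
lvl (6b) val=16 bits=0x10 at bit 25: 0x20c41d34
len (1b) val=1 bits=0x1 at bit 31: 0xa0c41d34
word = 0xa0c41d34 → little-endian bytes:
  [0]=0x34  [1]=0x1d  [2]=0xc4  [3]=0xa0

34 1d c4 a0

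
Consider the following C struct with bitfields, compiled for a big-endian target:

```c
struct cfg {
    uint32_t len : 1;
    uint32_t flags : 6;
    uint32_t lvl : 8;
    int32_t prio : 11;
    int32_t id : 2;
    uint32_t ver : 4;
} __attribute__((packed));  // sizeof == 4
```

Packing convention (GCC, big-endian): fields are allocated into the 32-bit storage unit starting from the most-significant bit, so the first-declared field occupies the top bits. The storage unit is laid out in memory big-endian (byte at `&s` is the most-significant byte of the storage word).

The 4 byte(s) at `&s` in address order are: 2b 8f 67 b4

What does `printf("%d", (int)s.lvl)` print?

[0]=0x2b [1]=0x8f [2]=0x67 [3]=0xb4 (big-endian) → word 0x2b8f67b4
len [31+:1] = (word>>31) & 0x1 = 0
flags [25+:6] = (word>>25) & 0x3f = 21
lvl [17+:8] = (word>>17) & 0xff = 199  ←
prio [6+:11] = (word>>6) & 0x7ff = 1438
id [4+:2] = (word>>4) & 0x3 = 3
ver [0+:4] = (word>>0) & 0xf = 4

199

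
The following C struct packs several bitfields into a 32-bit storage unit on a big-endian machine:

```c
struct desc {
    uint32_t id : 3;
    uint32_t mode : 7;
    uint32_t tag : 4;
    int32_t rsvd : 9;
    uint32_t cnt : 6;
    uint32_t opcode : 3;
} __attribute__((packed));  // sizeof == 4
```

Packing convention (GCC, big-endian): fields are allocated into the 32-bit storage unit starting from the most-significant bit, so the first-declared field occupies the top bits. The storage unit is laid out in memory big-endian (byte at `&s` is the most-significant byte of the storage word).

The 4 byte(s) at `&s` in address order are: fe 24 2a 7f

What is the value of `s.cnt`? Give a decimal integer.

[0]=0xfe [1]=0x24 [2]=0x2a [3]=0x7f (big-endian) → word 0xfe242a7f
id [29+:3] = (word>>29) & 0x7 = 7
mode [22+:7] = (word>>22) & 0x7f = 120
tag [18+:4] = (word>>18) & 0xf = 9
rsvd [9+:9] = (word>>9) & 0x1ff = 21
cnt [3+:6] = (word>>3) & 0x3f = 15  ←
opcode [0+:3] = (word>>0) & 0x7 = 7

15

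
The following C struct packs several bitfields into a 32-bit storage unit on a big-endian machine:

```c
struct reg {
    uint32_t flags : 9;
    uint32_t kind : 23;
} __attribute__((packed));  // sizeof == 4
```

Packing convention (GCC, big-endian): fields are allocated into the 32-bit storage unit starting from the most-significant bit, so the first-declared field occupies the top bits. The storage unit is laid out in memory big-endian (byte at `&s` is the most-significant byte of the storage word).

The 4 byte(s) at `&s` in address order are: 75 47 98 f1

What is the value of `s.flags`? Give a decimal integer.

[0]=0x75 [1]=0x47 [2]=0x98 [3]=0xf1 (big-endian) → word 0x754798f1
flags:9 @ bit 23 → (0x754798f1>>23)&0x1ff = 0xea  ←
kind:23 @ bit 0 → (0x754798f1>>0)&0x7fffff = 0x4798f1

234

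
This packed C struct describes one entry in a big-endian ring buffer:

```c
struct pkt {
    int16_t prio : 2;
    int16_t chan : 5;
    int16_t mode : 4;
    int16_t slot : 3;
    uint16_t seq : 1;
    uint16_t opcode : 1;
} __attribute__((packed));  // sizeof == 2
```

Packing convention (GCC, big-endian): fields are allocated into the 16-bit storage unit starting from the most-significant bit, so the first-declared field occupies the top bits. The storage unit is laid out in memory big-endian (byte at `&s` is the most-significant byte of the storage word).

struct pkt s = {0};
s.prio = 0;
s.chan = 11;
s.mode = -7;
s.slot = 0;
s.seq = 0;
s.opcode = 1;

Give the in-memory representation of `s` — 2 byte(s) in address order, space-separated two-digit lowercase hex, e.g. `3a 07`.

[14+:2] prio=0 & 0x3 = 0x0; word=0x0000
[9+:5] chan=11 & 0x1f = 0xb; word=0x1600
[5+:4] mode=-7 & 0xf = 0x9; word=0x1720
[2+:3] slot=0 & 0x7 = 0x0; word=0x1720
[1+:1] seq=0 & 0x1 = 0x0; word=0x1720
[0+:1] opcode=1 & 0x1 = 0x1; word=0x1721
word = 0x1721 → big-endian bytes:
  [0]=0x17  [1]=0x21

17 21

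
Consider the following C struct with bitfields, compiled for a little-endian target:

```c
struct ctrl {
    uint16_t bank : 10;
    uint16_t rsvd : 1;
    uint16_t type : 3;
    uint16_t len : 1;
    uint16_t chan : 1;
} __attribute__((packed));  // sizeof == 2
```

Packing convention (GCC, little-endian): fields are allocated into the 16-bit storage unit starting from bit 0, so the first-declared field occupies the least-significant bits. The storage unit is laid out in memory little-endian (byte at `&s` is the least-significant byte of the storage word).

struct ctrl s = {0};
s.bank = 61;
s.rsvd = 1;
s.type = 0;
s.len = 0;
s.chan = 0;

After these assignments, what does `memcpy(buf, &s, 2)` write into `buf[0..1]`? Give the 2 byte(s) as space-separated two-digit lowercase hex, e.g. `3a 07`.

bank (10b) val=61 bits=0x3d at bit 0: 0x003d
rsvd (1b) val=1 bits=0x1 at bit 10: 0x043d
type (3b) val=0 bits=0x0 at bit 11: 0x043d
len (1b) val=0 bits=0x0 at bit 14: 0x043d
chan (1b) val=0 bits=0x0 at bit 15: 0x043d
word = 0x043d → little-endian bytes:
  [0]=0x3d  [1]=0x04

3d 04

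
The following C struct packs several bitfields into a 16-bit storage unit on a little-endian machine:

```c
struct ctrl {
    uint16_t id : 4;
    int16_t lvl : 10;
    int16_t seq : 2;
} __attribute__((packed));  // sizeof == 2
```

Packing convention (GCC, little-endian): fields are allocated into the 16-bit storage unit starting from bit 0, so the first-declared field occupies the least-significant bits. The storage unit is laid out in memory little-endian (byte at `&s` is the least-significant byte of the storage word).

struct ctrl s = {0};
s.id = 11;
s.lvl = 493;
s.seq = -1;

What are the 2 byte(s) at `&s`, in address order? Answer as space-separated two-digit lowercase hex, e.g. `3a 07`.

[0+:4] id=11 & 0xf = 0xb; word=0x000b
[4+:10] lvl=493 & 0x3ff = 0x1ed; word=0x1edb
[14+:2] seq=-1 & 0x3 = 0x3; word=0xdedb
word = 0xdedb → little-endian bytes:
  [0]=0xdb  [1]=0xde

db de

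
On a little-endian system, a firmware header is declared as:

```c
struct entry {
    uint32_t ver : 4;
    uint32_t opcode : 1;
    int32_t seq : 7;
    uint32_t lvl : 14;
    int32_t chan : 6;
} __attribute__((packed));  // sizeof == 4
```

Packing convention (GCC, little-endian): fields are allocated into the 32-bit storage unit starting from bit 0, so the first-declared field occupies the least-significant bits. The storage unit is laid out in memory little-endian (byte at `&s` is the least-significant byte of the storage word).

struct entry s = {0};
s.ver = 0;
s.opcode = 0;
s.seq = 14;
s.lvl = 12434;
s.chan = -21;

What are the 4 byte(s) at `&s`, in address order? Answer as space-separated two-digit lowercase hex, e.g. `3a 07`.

c0 21 09 af

ver:4 = 0 → 0x0 << 0 → word 0x00000000
opcode:1 = 0 → 0x0 << 4 → word 0x00000000
seq:7 = 14 → 0xe << 5 → word 0x000001c0
lvl:14 = 12434 → 0x3092 << 12 → word 0x030921c0
chan:6 = -21 → 0x2b << 26 → word 0xaf0921c0
word = 0xaf0921c0 → little-endian bytes:
  [0]=0xc0  [1]=0x21  [2]=0x09  [3]=0xaf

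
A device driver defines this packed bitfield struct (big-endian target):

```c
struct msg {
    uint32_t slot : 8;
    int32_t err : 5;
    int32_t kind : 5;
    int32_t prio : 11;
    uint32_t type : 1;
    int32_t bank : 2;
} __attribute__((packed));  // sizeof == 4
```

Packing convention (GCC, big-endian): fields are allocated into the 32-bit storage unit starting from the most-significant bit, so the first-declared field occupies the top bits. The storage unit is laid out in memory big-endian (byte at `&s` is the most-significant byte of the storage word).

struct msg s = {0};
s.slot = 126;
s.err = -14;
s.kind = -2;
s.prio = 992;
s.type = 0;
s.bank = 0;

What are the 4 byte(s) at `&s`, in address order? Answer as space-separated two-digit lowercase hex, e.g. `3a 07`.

slot (8b) val=126 bits=0x7e at bit 24: 0x7e000000
err (5b) val=-14 bits=0x12 at bit 19: 0x7e900000
kind (5b) val=-2 bits=0x1e at bit 14: 0x7e978000
prio (11b) val=992 bits=0x3e0 at bit 3: 0x7e979f00
type (1b) val=0 bits=0x0 at bit 2: 0x7e979f00
bank (2b) val=0 bits=0x0 at bit 0: 0x7e979f00
word = 0x7e979f00 → big-endian bytes:
  [0]=0x7e  [1]=0x97  [2]=0x9f  [3]=0x00

7e 97 9f 00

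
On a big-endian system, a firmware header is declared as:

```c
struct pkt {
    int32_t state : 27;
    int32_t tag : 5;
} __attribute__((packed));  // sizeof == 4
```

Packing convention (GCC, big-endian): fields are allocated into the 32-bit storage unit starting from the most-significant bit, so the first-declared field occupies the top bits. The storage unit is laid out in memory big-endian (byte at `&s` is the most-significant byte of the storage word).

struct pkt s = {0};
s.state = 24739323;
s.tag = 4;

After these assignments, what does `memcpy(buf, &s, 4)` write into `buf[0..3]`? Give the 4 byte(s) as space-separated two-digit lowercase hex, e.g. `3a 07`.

state:27 = 24739323 → 0x1797dfb << 5 → word 0x2f2fbf60
tag:5 = 4 → 0x4 << 0 → word 0x2f2fbf64
word = 0x2f2fbf64 → big-endian bytes:
  [0]=0x2f  [1]=0x2f  [2]=0xbf  [3]=0x64

2f 2f bf 64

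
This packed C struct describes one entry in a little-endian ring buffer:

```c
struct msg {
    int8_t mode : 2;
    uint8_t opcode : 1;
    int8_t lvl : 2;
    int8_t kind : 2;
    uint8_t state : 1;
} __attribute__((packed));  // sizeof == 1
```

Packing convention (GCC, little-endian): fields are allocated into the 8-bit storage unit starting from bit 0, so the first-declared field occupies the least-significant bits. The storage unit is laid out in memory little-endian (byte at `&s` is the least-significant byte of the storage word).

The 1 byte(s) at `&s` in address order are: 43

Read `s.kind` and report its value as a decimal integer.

-2

[0]=0x43 (little-endian) → word 0x43
mode [0+:2] = (word>>0) & 0x3 = 3
opcode [2+:1] = (word>>2) & 0x1 = 0
lvl [3+:2] = (word>>3) & 0x3 = 0
kind [5+:2] = (word>>5) & 0x3 = 2  ←
state [7+:1] = (word>>7) & 0x1 = 0
kind signed 2b, MSB=1: 2 - 4 = -2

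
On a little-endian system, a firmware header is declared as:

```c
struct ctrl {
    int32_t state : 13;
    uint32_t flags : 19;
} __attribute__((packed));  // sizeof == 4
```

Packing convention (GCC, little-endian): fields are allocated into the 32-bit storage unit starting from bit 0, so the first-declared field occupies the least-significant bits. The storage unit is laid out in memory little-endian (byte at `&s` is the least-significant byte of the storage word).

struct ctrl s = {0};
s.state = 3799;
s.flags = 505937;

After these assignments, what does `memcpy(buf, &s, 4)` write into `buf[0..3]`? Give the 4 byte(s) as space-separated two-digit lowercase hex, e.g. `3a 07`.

state (13b) val=3799 bits=0xed7 at bit 0: 0x00000ed7
flags (19b) val=505937 bits=0x7b851 at bit 13: 0xf70a2ed7
word = 0xf70a2ed7 → little-endian bytes:
  [0]=0xd7  [1]=0x2e  [2]=0x0a  [3]=0xf7

d7 2e 0a f7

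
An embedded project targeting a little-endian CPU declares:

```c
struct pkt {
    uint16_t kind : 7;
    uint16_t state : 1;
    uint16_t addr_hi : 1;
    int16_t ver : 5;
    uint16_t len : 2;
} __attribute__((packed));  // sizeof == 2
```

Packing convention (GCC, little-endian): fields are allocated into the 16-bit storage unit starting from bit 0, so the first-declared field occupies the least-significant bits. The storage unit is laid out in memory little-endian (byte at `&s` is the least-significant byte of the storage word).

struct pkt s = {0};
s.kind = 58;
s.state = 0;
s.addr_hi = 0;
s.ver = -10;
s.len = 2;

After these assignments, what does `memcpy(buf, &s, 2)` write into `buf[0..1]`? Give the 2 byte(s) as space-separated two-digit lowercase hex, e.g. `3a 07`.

kind (7b) val=58 bits=0x3a at bit 0: 0x003a
state (1b) val=0 bits=0x0 at bit 7: 0x003a
addr_hi (1b) val=0 bits=0x0 at bit 8: 0x003a
ver (5b) val=-10 bits=0x16 at bit 9: 0x2c3a
len (2b) val=2 bits=0x2 at bit 14: 0xac3a
word = 0xac3a → little-endian bytes:
  [0]=0x3a  [1]=0xac

3a ac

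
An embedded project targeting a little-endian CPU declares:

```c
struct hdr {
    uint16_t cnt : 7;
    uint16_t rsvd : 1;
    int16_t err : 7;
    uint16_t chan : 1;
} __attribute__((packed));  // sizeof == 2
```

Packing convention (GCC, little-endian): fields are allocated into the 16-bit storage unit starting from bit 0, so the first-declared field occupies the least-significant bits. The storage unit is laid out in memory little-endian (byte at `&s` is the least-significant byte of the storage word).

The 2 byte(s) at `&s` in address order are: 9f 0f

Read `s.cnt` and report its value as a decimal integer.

31

[0]=0x9f [1]=0x0f (little-endian) → word 0x0f9f
cnt:7 @ bit 0 → (0x0f9f>>0)&0x7f = 0x1f  ←
rsvd:1 @ bit 7 → (0x0f9f>>7)&0x1 = 0x1
err:7 @ bit 8 → (0x0f9f>>8)&0x7f = 0xf
chan:1 @ bit 15 → (0x0f9f>>15)&0x1 = 0x0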